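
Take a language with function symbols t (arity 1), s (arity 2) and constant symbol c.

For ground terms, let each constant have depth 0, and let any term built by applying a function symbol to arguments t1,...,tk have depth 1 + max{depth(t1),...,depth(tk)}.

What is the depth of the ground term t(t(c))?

depth(t(c)) = 1 + depth(c) = 1 + 0 = 1
depth(t(t(c))) = 1 + depth(t(c)) = 1 + 1 = 2

2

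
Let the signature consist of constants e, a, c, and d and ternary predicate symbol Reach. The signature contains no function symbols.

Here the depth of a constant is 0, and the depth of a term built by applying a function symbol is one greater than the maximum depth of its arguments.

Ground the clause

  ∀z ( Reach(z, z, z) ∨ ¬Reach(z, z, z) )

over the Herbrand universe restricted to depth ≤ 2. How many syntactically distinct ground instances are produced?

Ground terms of depth ≤ 2:
  With no function symbols every ground term is a constant, so there are exactly 4 ground terms at every depth bound.
  N_0 = 4
  N_1 = 4
  N_2 = 4
So there are 4 ground terms available for substitution.
The variable z ranges independently over the available ground terms, and distinct assignments produce distinct instances.
Number of ground instances = 4.

4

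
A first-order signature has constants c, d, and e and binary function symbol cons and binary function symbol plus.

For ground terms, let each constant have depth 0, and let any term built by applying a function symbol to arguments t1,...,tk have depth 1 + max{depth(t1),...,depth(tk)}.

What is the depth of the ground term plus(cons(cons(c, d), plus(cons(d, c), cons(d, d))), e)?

4

depth(cons(c, d)) = 1 + max(0, 0) = 1
depth(cons(d, c)) = 1 + max(0, 0) = 1
depth(cons(d, d)) = 1 + max(0, 0) = 1
depth(plus(cons(d, c), cons(d, d))) = 1 + max(1, 1) = 2
depth(cons(cons(c, d), plus(cons(d, c), cons(d, d)))) = 1 + max(1, 2) = 3
depth(plus(cons(cons(c, d), plus(cons(d, c), cons(d, d))), e)) = 1 + max(3, 0) = 4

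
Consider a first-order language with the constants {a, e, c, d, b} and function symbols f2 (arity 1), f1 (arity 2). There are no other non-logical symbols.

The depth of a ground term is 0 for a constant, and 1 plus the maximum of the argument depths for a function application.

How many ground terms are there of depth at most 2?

Write N_k for the number of ground terms of depth ≤ k. A term of depth ≤ k is either a constant or a function symbol applied to arguments of depth ≤ k−1, so N_k = 5 + N_{k-1} + N_{k-1}^2.
N_0 = 5
N_1 = 5 + 5 + 5^2 = 35
N_2 = 5 + 35 + 35^2 = 1265

1265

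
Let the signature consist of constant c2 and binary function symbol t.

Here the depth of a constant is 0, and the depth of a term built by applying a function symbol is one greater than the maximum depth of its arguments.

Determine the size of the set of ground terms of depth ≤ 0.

If N_k denotes the number of depth-≤k ground terms, the 1 constant gives N_0 = 1, and each function symbol of arity r contributes N_{k-1}^r new terms at level k: N_k = 1 + N_{k-1}^2.
N_0 = 1
Explicitly: c2.

1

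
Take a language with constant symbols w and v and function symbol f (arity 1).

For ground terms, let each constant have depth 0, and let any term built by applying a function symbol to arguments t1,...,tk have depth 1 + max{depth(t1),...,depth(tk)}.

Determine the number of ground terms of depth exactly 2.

2

If N_k denotes the number of depth-≤k ground terms, the 2 constants give N_0 = 2, and each function symbol of arity r contributes N_{k-1}^r new terms at level k: N_k = 2 + N_{k-1}.
N_0 = 2
N_1 = 2 + 2 = 4
N_2 = 2 + 4 = 6
Terms of depth exactly 2: N_2 − N_1 = 6 − 4 = 2.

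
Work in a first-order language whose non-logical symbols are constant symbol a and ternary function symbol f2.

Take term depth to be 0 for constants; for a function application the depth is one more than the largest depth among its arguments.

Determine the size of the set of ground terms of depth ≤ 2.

9

Let N_k = |{terms of depth ≤ k}|. Then N_0 = 1 and N_k = 1 + N_{k-1}^3 for k ≥ 1 (one summand per function symbol, arity giving the exponent).
N_0 = 1
N_1 = 1 + 1^3 = 2
N_2 = 1 + 2^3 = 9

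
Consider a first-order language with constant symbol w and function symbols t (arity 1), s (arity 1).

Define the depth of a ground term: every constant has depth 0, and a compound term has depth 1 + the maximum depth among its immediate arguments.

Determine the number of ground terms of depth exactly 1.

Write N_k for the number of ground terms of depth ≤ k. A term of depth ≤ k is either a constant or a function symbol applied to arguments of depth ≤ k−1, so N_k = 1 + N_{k-1} + N_{k-1}.
N_0 = 1
N_1 = 1 + 1 + 1 = 3
Terms of depth exactly 1: N_1 − N_0 = 3 − 1 = 2.

2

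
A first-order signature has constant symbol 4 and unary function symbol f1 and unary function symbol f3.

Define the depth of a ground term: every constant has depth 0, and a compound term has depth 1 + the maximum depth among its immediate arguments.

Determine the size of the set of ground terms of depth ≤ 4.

31

Let N_k = |{terms of depth ≤ k}|. Then N_0 = 1 and N_k = 1 + N_{k-1} + N_{k-1} for k ≥ 1 (one summand per function symbol, arity giving the exponent).
N_0 = 1
N_1 = 1 + 1 + 1 = 3
N_2 = 1 + 3 + 3 = 7
N_3 = 1 + 7 + 7 = 15
N_4 = 1 + 15 + 15 = 31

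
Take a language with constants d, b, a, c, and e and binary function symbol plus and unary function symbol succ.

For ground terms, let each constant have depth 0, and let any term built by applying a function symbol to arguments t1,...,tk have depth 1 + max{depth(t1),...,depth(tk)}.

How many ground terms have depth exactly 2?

1230

Count level by level. With function symbols plus/2, succ/1, the terms of depth ≤ k are the 5 constants together with each function applied to depth-≤(k−1) tuples, so N_k = 5 + N_{k-1}^2 + N_{k-1}.
N_0 = 5
N_1 = 5 + 5^2 + 5 = 35
N_2 = 5 + 35^2 + 35 = 1265
Terms of depth exactly 2: N_2 − N_1 = 1265 − 35 = 1230.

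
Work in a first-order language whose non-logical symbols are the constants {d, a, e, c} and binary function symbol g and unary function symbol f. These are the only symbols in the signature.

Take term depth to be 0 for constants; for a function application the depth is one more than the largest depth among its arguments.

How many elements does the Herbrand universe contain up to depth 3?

365424

If N_k denotes the number of depth-≤k ground terms, the 4 constants give N_0 = 4, and each function symbol of arity r contributes N_{k-1}^r new terms at level k: N_k = 4 + N_{k-1}^2 + N_{k-1}.
N_0 = 4
N_1 = 4 + 4^2 + 4 = 24
N_2 = 4 + 24^2 + 24 = 604
N_3 = 4 + 604^2 + 604 = 365424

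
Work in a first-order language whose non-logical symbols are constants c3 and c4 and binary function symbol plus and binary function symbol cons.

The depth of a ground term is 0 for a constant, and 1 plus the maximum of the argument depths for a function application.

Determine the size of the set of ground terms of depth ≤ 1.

10

Count level by level. With function symbols plus/2, cons/2, the terms of depth ≤ k are the 2 constants together with each function applied to depth-≤(k−1) tuples, so N_k = 2 + N_{k-1}^2 + N_{k-1}^2.
N_0 = 2
N_1 = 2 + 2^2 + 2^2 = 10
Explicitly: c3, c4, plus(c3, c3), plus(c3, c4), plus(c4, c3), plus(c4, c4), cons(c3, c3), cons(c3, c4), cons(c4, c3), cons(c4, c4).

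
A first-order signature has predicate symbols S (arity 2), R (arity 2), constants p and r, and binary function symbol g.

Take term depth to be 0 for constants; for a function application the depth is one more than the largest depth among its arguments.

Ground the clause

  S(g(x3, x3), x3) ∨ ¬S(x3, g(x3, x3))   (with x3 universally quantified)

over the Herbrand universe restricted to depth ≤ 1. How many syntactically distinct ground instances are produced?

6

Ground terms of depth ≤ 1:
  If N_k denotes the number of depth-≤k ground terms, the 2 constants give N_0 = 2, and each function symbol of arity r contributes N_{k-1}^r new terms at level k: N_k = 2 + N_{k-1}^2.
  N_0 = 2
  N_1 = 2 + 2^2 = 6
So there are 6 ground terms available for substitution.
The body mentions the single quantified variable x3; since ground terms form a free algebra, no two substitutions collapse to the same formula.
Number of ground instances = 6.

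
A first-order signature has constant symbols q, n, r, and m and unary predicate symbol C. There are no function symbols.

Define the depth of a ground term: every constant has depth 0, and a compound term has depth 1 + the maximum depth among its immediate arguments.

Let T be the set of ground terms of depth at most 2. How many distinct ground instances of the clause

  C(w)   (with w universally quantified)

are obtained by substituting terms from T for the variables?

4

Ground terms of depth ≤ 2:
  With no function symbols every ground term is a constant, so there are exactly 4 ground terms at every depth bound.
  N_0 = 4
  N_1 = 4
  N_2 = 4
  Explicitly: q, n, r, m.
So there are 4 ground terms available for substitution.
The clause has 1 distinct variable (w), which appears in the body. In the free term algebra distinct substitutions yield syntactically distinct ground instances.
Number of ground instances = 4.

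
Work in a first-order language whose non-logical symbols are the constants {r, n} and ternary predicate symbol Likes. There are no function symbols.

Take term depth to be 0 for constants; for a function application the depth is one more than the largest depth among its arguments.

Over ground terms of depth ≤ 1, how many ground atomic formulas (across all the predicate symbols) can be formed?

8

First count ground terms of depth ≤ 1.
With no function symbols every ground term is a constant, so there are exactly 2 ground terms at every depth bound.
N_0 = 2
N_1 = 2
Explicitly: r, n.
So |H| = 2.
For each predicate symbol, the number of ground atoms is |H| raised to its arity; summing:
  Likes: 2^3 = 8
Total ground atoms: 8.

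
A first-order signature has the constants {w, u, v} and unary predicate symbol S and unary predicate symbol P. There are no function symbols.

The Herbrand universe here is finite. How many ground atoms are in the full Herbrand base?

6

With no function symbols, the Herbrand universe is just the 3 constants.
Ground atoms per predicate: S: 3, P: 3.
Herbrand base size = 3 + 3 = 6.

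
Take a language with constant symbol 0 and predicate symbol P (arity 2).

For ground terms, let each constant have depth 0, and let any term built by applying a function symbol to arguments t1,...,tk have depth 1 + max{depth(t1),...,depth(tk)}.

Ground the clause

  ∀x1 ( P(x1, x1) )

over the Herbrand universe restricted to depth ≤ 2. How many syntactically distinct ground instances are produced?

Ground terms of depth ≤ 2:
  With no function symbols every ground term is a constant, so there is exactly 1 ground term at every depth bound.
  N_0 = 1
  N_1 = 1
  N_2 = 1
  Explicitly: 0.
So there is exactly 1 ground term available for substitution.
The body mentions the single quantified variable x1; since ground terms form a free algebra, no two substitutions collapse to the same formula.
Number of ground instances = 1.

1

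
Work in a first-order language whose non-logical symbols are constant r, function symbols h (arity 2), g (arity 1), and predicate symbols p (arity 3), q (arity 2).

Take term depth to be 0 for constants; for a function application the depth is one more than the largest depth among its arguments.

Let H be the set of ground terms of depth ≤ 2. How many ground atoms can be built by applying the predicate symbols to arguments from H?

First count ground terms of depth ≤ 2.
Write N_k for the number of ground terms of depth ≤ k. A term of depth ≤ k is either a constant or a function symbol applied to arguments of depth ≤ k−1, so N_k = 1 + N_{k-1}^2 + N_{k-1}.
N_0 = 1
N_1 = 1 + 1^2 + 1 = 3
N_2 = 1 + 3^2 + 3 = 13
So |H| = 13.
For each predicate symbol, the number of ground atoms is |H| raised to its arity; summing:
  p: 13^3 = 2197;  q: 13^2 = 169
Total ground atoms: 2197 + 169 = 2366.

2366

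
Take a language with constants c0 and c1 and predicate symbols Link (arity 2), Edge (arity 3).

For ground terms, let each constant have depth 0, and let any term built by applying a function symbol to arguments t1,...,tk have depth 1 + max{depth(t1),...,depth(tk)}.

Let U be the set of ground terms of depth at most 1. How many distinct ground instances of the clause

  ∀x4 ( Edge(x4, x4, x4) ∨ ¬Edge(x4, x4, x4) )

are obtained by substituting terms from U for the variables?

Ground terms of depth ≤ 1:
  With no function symbols every ground term is a constant, so there are exactly 2 ground terms at every depth bound.
  N_0 = 2
  N_1 = 2
  Explicitly: c0, c1.
So there are 2 ground terms available for substitution.
The variable x4 ranges independently over the available ground terms, and distinct assignments produce distinct instances.
Number of ground instances = 2.

2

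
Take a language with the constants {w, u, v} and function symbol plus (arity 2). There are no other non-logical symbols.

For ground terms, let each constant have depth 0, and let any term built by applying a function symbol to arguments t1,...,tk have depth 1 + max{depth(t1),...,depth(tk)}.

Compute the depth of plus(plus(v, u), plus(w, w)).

2

depth(plus(v, u)) = 1 + max(0, 0) = 1
depth(plus(w, w)) = 1 + max(0, 0) = 1
depth(plus(plus(v, u), plus(w, w))) = 1 + max(1, 1) = 2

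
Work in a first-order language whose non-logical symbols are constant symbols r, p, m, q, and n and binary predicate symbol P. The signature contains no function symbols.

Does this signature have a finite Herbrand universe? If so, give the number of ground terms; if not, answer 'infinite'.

There are no function symbols, so every ground term is one of the 5 constants.
The Herbrand universe is {r, p, m, q, n}, which is finite with 5 elements.

5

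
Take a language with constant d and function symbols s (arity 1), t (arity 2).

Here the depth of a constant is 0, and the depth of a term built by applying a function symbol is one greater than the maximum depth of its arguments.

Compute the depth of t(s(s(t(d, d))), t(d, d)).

4

depth(t(d, d)) = 1 + max(0, 0) = 1
depth(s(t(d, d))) = 1 + depth(t(d, d)) = 1 + 1 = 2
depth(s(s(t(d, d)))) = 1 + depth(s(t(d, d))) = 1 + 2 = 3
depth(t(s(s(t(d, d))), t(d, d))) = 1 + max(3, 1) = 4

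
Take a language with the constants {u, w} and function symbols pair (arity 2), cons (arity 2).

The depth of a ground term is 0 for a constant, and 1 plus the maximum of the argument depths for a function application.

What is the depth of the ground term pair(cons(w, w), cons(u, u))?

2

depth(cons(w, w)) = 1 + max(0, 0) = 1
depth(cons(u, u)) = 1 + max(0, 0) = 1
depth(pair(cons(w, w), cons(u, u))) = 1 + max(1, 1) = 2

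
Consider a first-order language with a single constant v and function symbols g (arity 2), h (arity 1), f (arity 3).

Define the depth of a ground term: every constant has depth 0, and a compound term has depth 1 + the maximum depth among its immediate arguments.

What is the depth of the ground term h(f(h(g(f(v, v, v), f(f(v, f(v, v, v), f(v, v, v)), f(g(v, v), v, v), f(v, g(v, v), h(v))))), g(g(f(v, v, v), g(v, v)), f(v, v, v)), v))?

7

depth(f(v, v, v)) = 1 + max(0, 0, 0) = 1
depth(f(v, f(v, v, v), f(v, v, v))) = 1 + max(0, 1, 1) = 2
depth(g(v, v)) = 1 + max(0, 0) = 1
depth(f(g(v, v), v, v)) = 1 + max(1, 0, 0) = 2
depth(h(v)) = 1 + depth(v) = 1 + 0 = 1
depth(f(v, g(v, v), h(v))) = 1 + max(0, 1, 1) = 2
depth(f(f(v, f(v, v, v), f(v, v, v)), f(g(v, v), v, v), f(v, g(v, v), h(v)))) = 1 + max(2, 2, 2) = 3
depth(g(f(v, v, v), f(f(v, f(v, v, v), f(v, v, v)), f(g(v, v), v, v), f(v, g(v, v), h(v))))) = 1 + max(1, 3) = 4
depth(h(g(f(v, v, v), f(f(v, f(v, v, v), f(v, v, v)), f(g(v, v), v, v), f(v, g(v, v), h(v)))))) = 1 + depth(g(f(v, v, v), f(f(v, f(v, v, v), f(v, v, v)), f(g(v, v), v, v), f(v, g(v, v), h(v))))) = 1 + 4 = 5
depth(g(f(v, v, v), g(v, v))) = 1 + max(1, 1) = 2
depth(g(g(f(v, v, v), g(v, v)), f(v, v, v))) = 1 + max(2, 1) = 3
depth(f(h(g(f(v, v, v), f(f(v, f(v, v, v), f(v, v, v)), f(g(v, v), v, v), f(v, g(v, v), h(v))))), g(g(f(v, v, v), g(v, v)), f(v, v, v)), v)) = 1 + max(5, 3, 0) = 6
depth(h(f(h(g(f(v, v, v), f(f(v, f(v, v, v), f(v, v, v)), f(g(v, v), v, v), f(v, g(v, v), h(v))))), g(g(f(v, v, v), g(v, v)), f(v, v, v)), v))) = 1 + depth(f(h(g(f(v, v, v), f(f(v, f(v, v, v), f(v, v, v)), f(g(v, v), v, v), f(v, g(v, v), h(v))))), g(g(f(v, v, v), g(v, v)), f(v, v, v)), v)) = 1 + 6 = 7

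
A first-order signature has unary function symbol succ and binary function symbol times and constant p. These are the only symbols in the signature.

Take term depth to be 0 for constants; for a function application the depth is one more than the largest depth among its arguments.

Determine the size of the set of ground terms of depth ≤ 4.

33673

Let N_k count ground terms of depth at most k. Each non-constant term of depth ≤ k is some function symbol applied to depth-≤(k−1) arguments, giving N_k = 1 + N_{k-1} + N_{k-1}^2.
N_0 = 1
N_1 = 1 + 1 + 1^2 = 3
N_2 = 1 + 3 + 3^2 = 13
N_3 = 1 + 13 + 13^2 = 183
N_4 = 1 + 183 + 183^2 = 33673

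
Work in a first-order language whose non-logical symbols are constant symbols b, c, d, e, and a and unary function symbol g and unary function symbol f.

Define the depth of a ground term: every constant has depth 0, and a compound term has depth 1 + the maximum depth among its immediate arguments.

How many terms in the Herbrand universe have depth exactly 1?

10

If N_k denotes the number of depth-≤k ground terms, the 5 constants give N_0 = 5, and each function symbol of arity r contributes N_{k-1}^r new terms at level k: N_k = 5 + N_{k-1} + N_{k-1}.
N_0 = 5
N_1 = 5 + 5 + 5 = 15
Terms of depth exactly 1: N_1 − N_0 = 15 − 5 = 10.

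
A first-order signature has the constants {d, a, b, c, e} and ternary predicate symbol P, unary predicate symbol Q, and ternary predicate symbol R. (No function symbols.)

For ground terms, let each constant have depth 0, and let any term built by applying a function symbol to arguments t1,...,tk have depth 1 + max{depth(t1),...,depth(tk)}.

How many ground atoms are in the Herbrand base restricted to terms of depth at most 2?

First count ground terms of depth ≤ 2.
With no function symbols every ground term is a constant, so there are exactly 5 ground terms at every depth bound.
N_0 = 5
N_1 = 5
N_2 = 5
So |H| = 5.
A ground atom is a predicate applied to a tuple of terms from H, so the count is the sum over predicates of |H|^arity:
  P: 5^3 = 125;  Q: 5;  R: 5^3 = 125
Total ground atoms: 125 + 5 + 125 = 255.

255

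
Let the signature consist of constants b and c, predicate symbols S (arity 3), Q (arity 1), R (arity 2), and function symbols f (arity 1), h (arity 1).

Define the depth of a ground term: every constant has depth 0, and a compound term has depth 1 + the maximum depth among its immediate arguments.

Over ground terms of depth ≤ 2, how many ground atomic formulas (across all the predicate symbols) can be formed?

2954

First count ground terms of depth ≤ 2.
Count level by level. With function symbols f/1, h/1, the terms of depth ≤ k are the 2 constants together with each function applied to depth-≤(k−1) tuples, so N_k = 2 + N_{k-1} + N_{k-1}.
N_0 = 2
N_1 = 2 + 2 + 2 = 6
N_2 = 2 + 6 + 6 = 14
So |H| = 14.
Ground atoms are formed by filling each argument slot of a predicate with a term from H, so an r-ary predicate gives |H|^r atoms:
  S: 14^3 = 2744;  Q: 14;  R: 14^2 = 196
Total ground atoms: 2744 + 14 + 196 = 2954.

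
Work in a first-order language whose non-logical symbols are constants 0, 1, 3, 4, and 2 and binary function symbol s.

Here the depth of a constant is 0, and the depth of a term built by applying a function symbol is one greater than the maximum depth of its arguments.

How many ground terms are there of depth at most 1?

30

Let N_k count ground terms of depth at most k. Each non-constant term of depth ≤ k is some function symbol applied to depth-≤(k−1) arguments, giving N_k = 5 + N_{k-1}^2.
N_0 = 5
N_1 = 5 + 5^2 = 30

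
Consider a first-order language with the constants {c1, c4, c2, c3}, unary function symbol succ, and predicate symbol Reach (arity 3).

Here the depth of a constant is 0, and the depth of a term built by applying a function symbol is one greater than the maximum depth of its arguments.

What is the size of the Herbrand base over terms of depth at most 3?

4096

First count ground terms of depth ≤ 3.
Count level by level. With function symbols succ/1, the terms of depth ≤ k are the 4 constants together with each function applied to depth-≤(k−1) tuples, so N_k = 4 + N_{k-1}.
N_0 = 4
N_1 = 4 + 4 = 8
N_2 = 4 + 8 = 12
N_3 = 4 + 12 = 16
So |H| = 16.
Each predicate of arity r yields |H|^r ground atoms (one per choice of an r-tuple from H):
  Reach: 16^3 = 4096
Total ground atoms: 4096.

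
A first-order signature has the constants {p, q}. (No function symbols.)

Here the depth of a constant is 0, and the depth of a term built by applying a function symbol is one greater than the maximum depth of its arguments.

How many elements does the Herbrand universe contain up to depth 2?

2

With no function symbols every ground term is a constant, so there are exactly 2 ground terms at every depth bound.
N_0 = 2
N_1 = 2
N_2 = 2
Explicitly: p, q.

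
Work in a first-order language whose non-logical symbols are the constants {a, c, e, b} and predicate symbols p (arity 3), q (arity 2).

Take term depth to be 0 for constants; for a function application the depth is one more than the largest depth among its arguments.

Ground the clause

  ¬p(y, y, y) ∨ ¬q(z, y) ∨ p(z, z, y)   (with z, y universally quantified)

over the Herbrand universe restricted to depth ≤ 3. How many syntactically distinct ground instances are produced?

Ground terms of depth ≤ 3:
  With no function symbols every ground term is a constant, so there are exactly 4 ground terms at every depth bound.
  N_0 = 4
  N_1 = 4
  N_2 = 4
  N_3 = 4
So there are 4 ground terms available for substitution.
The body mentions every one of the 2 quantified variables; since ground terms form a free algebra, no two substitutions collapse to the same formula.
Number of ground instances = 4^2 = 16.

16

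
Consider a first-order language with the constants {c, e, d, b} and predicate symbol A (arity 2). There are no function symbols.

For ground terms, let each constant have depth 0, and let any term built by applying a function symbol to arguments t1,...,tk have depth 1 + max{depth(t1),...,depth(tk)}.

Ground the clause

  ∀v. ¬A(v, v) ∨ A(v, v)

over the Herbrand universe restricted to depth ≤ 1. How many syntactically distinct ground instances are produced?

Ground terms of depth ≤ 1:
  With no function symbols every ground term is a constant, so there are exactly 4 ground terms at every depth bound.
  N_0 = 4
  N_1 = 4
  Explicitly: c, e, d, b.
So there are 4 ground terms available for substitution.
The clause has 1 distinct variable (v), which appears in the body. In the free term algebra distinct substitutions yield syntactically distinct ground instances.
Number of ground instances = 4.

4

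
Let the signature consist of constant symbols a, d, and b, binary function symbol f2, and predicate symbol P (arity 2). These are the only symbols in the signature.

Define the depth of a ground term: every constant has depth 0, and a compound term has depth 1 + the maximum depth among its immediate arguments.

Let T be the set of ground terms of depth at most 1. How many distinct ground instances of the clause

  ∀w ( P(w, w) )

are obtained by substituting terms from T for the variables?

Ground terms of depth ≤ 1:
  Write N_k for the number of ground terms of depth ≤ k. A term of depth ≤ k is either a constant or a function symbol applied to arguments of depth ≤ k−1, so N_k = 3 + N_{k-1}^2.
  N_0 = 3
  N_1 = 3 + 3^2 = 12
So there are 12 ground terms available for substitution.
There is 1 variable to instantiate (w),  occurring in at least one literal, so different choices give different ground instances.
Number of ground instances = 12.

12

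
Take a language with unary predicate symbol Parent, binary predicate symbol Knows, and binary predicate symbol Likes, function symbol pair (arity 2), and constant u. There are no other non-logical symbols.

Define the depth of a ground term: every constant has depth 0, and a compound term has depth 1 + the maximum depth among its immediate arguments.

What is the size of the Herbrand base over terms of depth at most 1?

First count ground terms of depth ≤ 1.
Let N_k = |{terms of depth ≤ k}|. Then N_0 = 1 and N_k = 1 + N_{k-1}^2 for k ≥ 1 (one summand per function symbol, arity giving the exponent).
N_0 = 1
N_1 = 1 + 1^2 = 2
So |H| = 2.
For each predicate symbol, the number of ground atoms is |H| raised to its arity; summing:
  Parent: 2;  Knows: 2^2 = 4;  Likes: 2^2 = 4
Total ground atoms: 2 + 4 + 4 = 10.

10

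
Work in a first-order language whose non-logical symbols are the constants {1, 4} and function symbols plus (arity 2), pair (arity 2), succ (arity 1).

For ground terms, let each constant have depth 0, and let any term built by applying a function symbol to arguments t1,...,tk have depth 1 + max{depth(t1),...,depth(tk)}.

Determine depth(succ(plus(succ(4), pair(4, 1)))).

3

depth(succ(4)) = 1 + depth(4) = 1 + 0 = 1
depth(pair(4, 1)) = 1 + max(0, 0) = 1
depth(plus(succ(4), pair(4, 1))) = 1 + max(1, 1) = 2
depth(succ(plus(succ(4), pair(4, 1)))) = 1 + depth(plus(succ(4), pair(4, 1))) = 1 + 2 = 3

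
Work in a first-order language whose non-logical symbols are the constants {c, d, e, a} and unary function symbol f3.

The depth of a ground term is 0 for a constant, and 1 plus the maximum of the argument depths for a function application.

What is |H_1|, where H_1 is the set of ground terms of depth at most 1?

8

If N_k denotes the number of depth-≤k ground terms, the 4 constants give N_0 = 4, and each function symbol of arity r contributes N_{k-1}^r new terms at level k: N_k = 4 + N_{k-1}.
N_0 = 4
N_1 = 4 + 4 = 8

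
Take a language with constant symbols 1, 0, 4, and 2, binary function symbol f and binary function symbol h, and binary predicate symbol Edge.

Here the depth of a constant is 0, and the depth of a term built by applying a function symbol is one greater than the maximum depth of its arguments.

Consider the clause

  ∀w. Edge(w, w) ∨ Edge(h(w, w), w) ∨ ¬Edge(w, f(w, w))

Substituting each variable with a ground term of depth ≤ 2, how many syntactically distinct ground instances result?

2596

Ground terms of depth ≤ 2:
  If N_k denotes the number of depth-≤k ground terms, the 4 constants give N_0 = 4, and each function symbol of arity r contributes N_{k-1}^r new terms at level k: N_k = 4 + N_{k-1}^2 + N_{k-1}^2.
  N_0 = 4
  N_1 = 4 + 4^2 + 4^2 = 36
  N_2 = 4 + 36^2 + 36^2 = 2596
So there are 2596 ground terms available for substitution.
The clause has 1 distinct variable (w), which appears in the body. In the free term algebra distinct substitutions yield syntactically distinct ground instances.
Number of ground instances = 2596.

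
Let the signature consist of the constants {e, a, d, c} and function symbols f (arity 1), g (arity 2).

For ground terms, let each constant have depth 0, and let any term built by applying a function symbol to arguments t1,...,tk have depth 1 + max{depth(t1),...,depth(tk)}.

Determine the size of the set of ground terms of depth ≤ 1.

24

Let N_k = |{terms of depth ≤ k}|. Then N_0 = 4 and N_k = 4 + N_{k-1} + N_{k-1}^2 for k ≥ 1 (one summand per function symbol, arity giving the exponent).
N_0 = 4
N_1 = 4 + 4 + 4^2 = 24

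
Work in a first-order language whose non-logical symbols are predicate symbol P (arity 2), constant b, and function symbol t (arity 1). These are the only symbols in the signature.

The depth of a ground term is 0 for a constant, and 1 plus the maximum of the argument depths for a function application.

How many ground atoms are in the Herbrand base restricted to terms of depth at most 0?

First count ground terms of depth ≤ 0.
If N_k denotes the number of depth-≤k ground terms, the 1 constant gives N_0 = 1, and each function symbol of arity r contributes N_{k-1}^r new terms at level k: N_k = 1 + N_{k-1}.
N_0 = 1
So |H| = 1.
Each predicate of arity r yields |H|^r ground atoms (one per choice of an r-tuple from H):
  P: 1^2 = 1
Total ground atoms: 1.

1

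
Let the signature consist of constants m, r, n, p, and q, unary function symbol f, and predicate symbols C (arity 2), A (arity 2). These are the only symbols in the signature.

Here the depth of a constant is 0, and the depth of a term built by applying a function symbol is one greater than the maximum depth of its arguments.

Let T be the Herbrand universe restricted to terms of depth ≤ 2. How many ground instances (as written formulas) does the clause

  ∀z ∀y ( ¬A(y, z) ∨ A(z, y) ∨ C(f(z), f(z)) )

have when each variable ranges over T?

225

Ground terms of depth ≤ 2:
  Let N_k count ground terms of depth at most k. Each non-constant term of depth ≤ k is some function symbol applied to depth-≤(k−1) arguments, giving N_k = 5 + N_{k-1}.
  N_0 = 5
  N_1 = 5 + 5 = 10
  N_2 = 5 + 10 = 15
So there are 15 ground terms available for substitution.
The body mentions every one of the 2 quantified variables; since ground terms form a free algebra, no two substitutions collapse to the same formula.
Number of ground instances = 15^2 = 225.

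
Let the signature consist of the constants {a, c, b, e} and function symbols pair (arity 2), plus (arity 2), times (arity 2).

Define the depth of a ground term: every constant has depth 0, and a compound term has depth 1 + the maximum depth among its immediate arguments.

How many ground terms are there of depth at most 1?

Let N_k = |{terms of depth ≤ k}|. Then N_0 = 4 and N_k = 4 + N_{k-1}^2 + N_{k-1}^2 + N_{k-1}^2 for k ≥ 1 (one summand per function symbol, arity giving the exponent).
N_0 = 4
N_1 = 4 + 4^2 + 4^2 + 4^2 = 52

52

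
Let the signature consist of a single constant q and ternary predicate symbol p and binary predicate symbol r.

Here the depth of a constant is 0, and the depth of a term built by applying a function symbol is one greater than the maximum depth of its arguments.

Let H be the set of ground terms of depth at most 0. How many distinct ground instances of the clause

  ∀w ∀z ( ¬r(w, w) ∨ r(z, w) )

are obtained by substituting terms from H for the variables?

1

Ground terms of depth ≤ 0:
  With no function symbols every ground term is a constant, so there is exactly 1 ground term at every depth bound.
  N_0 = 1
So there is exactly 1 ground term available for substitution.
There are 2 variables to instantiate (w, z), each occurring in at least one literal, so different choices give different ground instances.
Number of ground instances = 1^2 = 1.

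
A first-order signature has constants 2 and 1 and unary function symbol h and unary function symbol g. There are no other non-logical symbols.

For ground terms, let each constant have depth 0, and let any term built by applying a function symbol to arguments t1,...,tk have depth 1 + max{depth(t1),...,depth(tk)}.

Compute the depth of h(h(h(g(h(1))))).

5

depth(h(1)) = 1 + depth(1) = 1 + 0 = 1
depth(g(h(1))) = 1 + depth(h(1)) = 1 + 1 = 2
depth(h(g(h(1)))) = 1 + depth(g(h(1))) = 1 + 2 = 3
depth(h(h(g(h(1))))) = 1 + depth(h(g(h(1)))) = 1 + 3 = 4
depth(h(h(h(g(h(1)))))) = 1 + depth(h(h(g(h(1))))) = 1 + 4 = 5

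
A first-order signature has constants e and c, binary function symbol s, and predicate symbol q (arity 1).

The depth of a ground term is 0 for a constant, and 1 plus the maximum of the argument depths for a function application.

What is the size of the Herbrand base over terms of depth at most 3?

1446

First count ground terms of depth ≤ 3.
If N_k denotes the number of depth-≤k ground terms, the 2 constants give N_0 = 2, and each function symbol of arity r contributes N_{k-1}^r new terms at level k: N_k = 2 + N_{k-1}^2.
N_0 = 2
N_1 = 2 + 2^2 = 6
N_2 = 2 + 6^2 = 38
N_3 = 2 + 38^2 = 1446
So |H| = 1446.
Ground atoms are formed by filling each argument slot of a predicate with a term from H, so an r-ary predicate gives |H|^r atoms:
  q: 1446
Total ground atoms: 1446.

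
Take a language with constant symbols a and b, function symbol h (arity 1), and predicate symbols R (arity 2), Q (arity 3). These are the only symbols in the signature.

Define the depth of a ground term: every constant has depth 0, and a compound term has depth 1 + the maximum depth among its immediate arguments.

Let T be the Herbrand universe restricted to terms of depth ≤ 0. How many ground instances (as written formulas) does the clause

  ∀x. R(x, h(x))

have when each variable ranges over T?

2

Ground terms of depth ≤ 0:
  Let N_k count ground terms of depth at most k. Each non-constant term of depth ≤ k is some function symbol applied to depth-≤(k−1) arguments, giving N_k = 2 + N_{k-1}.
  N_0 = 2
  Explicitly: a, b.
So there are 2 ground terms available for substitution.
There is 1 variable to instantiate (x),  occurring in at least one literal, so different choices give different ground instances.
Number of ground instances = 2.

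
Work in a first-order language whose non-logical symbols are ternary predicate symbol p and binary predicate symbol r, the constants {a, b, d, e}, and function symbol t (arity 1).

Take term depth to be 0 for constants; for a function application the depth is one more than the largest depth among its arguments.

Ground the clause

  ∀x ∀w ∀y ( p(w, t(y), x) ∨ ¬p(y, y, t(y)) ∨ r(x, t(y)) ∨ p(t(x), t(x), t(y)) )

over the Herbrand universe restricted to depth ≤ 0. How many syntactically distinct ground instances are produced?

64

Ground terms of depth ≤ 0:
  Let N_k count ground terms of depth at most k. Each non-constant term of depth ≤ k is some function symbol applied to depth-≤(k−1) arguments, giving N_k = 4 + N_{k-1}.
  N_0 = 4
So there are 4 ground terms available for substitution.
There are 3 variables to instantiate (x, w, y), each occurring in at least one literal, so different choices give different ground instances.
Number of ground instances = 4^3 = 64.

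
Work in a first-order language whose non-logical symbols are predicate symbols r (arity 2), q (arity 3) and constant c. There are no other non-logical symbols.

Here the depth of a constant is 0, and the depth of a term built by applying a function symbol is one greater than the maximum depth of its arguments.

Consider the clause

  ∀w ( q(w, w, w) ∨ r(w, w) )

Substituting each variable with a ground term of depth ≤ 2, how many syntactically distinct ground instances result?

Ground terms of depth ≤ 2:
  With no function symbols every ground term is a constant, so there is exactly 1 ground term at every depth bound.
  N_0 = 1
  N_1 = 1
  N_2 = 1
  Explicitly: c.
So there is exactly 1 ground term available for substitution.
There is 1 variable to instantiate (w),  occurring in at least one literal, so different choices give different ground instances.
Number of ground instances = 1.

1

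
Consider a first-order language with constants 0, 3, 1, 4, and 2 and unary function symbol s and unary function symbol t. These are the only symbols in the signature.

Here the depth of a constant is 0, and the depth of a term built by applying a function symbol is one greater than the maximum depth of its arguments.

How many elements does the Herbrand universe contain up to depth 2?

35

Write N_k for the number of ground terms of depth ≤ k. A term of depth ≤ k is either a constant or a function symbol applied to arguments of depth ≤ k−1, so N_k = 5 + N_{k-1} + N_{k-1}.
N_0 = 5
N_1 = 5 + 5 + 5 = 15
N_2 = 5 + 15 + 15 = 35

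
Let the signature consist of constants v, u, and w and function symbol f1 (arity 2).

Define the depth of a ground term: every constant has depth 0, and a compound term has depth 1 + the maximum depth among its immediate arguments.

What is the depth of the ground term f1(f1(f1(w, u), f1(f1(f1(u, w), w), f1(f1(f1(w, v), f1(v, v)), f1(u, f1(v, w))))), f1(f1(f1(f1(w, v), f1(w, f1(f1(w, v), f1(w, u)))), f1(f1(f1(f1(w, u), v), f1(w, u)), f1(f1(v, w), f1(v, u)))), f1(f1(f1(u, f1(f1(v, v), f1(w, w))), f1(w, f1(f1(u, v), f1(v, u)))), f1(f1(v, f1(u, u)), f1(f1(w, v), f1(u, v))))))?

depth(f1(w, u)) = 1 + max(0, 0) = 1
depth(f1(u, w)) = 1 + max(0, 0) = 1
depth(f1(f1(u, w), w)) = 1 + max(1, 0) = 2
depth(f1(w, v)) = 1 + max(0, 0) = 1
depth(f1(v, v)) = 1 + max(0, 0) = 1
depth(f1(f1(w, v), f1(v, v))) = 1 + max(1, 1) = 2
depth(f1(v, w)) = 1 + max(0, 0) = 1
depth(f1(u, f1(v, w))) = 1 + max(0, 1) = 2
depth(f1(f1(f1(w, v), f1(v, v)), f1(u, f1(v, w)))) = 1 + max(2, 2) = 3
depth(f1(f1(f1(u, w), w), f1(f1(f1(w, v), f1(v, v)), f1(u, f1(v, w))))) = 1 + max(2, 3) = 4
depth(f1(f1(w, u), f1(f1(f1(u, w), w), f1(f1(f1(w, v), f1(v, v)), f1(u, f1(v, w)))))) = 1 + max(1, 4) = 5
depth(f1(f1(w, v), f1(w, u))) = 1 + max(1, 1) = 2
depth(f1(w, f1(f1(w, v), f1(w, u)))) = 1 + max(0, 2) = 3
depth(f1(f1(w, v), f1(w, f1(f1(w, v), f1(w, u))))) = 1 + max(1, 3) = 4
depth(f1(f1(w, u), v)) = 1 + max(1, 0) = 2
depth(f1(f1(f1(w, u), v), f1(w, u))) = 1 + max(2, 1) = 3
depth(f1(v, u)) = 1 + max(0, 0) = 1
depth(f1(f1(v, w), f1(v, u))) = 1 + max(1, 1) = 2
depth(f1(f1(f1(f1(w, u), v), f1(w, u)), f1(f1(v, w), f1(v, u)))) = 1 + max(3, 2) = 4
depth(f1(f1(f1(w, v), f1(w, f1(f1(w, v), f1(w, u)))), f1(f1(f1(f1(w, u), v), f1(w, u)), f1(f1(v, w), f1(v, u))))) = 1 + max(4, 4) = 5
depth(f1(w, w)) = 1 + max(0, 0) = 1
depth(f1(f1(v, v), f1(w, w))) = 1 + max(1, 1) = 2
depth(f1(u, f1(f1(v, v), f1(w, w)))) = 1 + max(0, 2) = 3
depth(f1(u, v)) = 1 + max(0, 0) = 1
depth(f1(f1(u, v), f1(v, u))) = 1 + max(1, 1) = 2
depth(f1(w, f1(f1(u, v), f1(v, u)))) = 1 + max(0, 2) = 3
depth(f1(f1(u, f1(f1(v, v), f1(w, w))), f1(w, f1(f1(u, v), f1(v, u))))) = 1 + max(3, 3) = 4
depth(f1(u, u)) = 1 + max(0, 0) = 1
depth(f1(v, f1(u, u))) = 1 + max(0, 1) = 2
depth(f1(f1(w, v), f1(u, v))) = 1 + max(1, 1) = 2
depth(f1(f1(v, f1(u, u)), f1(f1(w, v), f1(u, v)))) = 1 + max(2, 2) = 3
depth(f1(f1(f1(u, f1(f1(v, v), f1(w, w))), f1(w, f1(f1(u, v), f1(v, u)))), f1(f1(v, f1(u, u)), f1(f1(w, v), f1(u, v))))) = 1 + max(4, 3) = 5
depth(f1(f1(f1(f1(w, v), f1(w, f1(f1(w, v), f1(w, u)))), f1(f1(f1(f1(w, u), v), f1(w, u)), f1(f1(v, w), f1(v, u)))), f1(f1(f1(u, f1(f1(v, v), f1(w, w))), f1(w, f1(f1(u, v), f1(v, u)))), f1(f1(v, f1(u, u)), f1(f1(w, v), f1(u, v)))))) = 1 + max(5, 5) = 6
depth(f1(f1(f1(w, u), f1(f1(f1(u, w), w), f1(f1(f1(w, v), f1(v, v)), f1(u, f1(v, w))))), f1(f1(f1(f1(w, v), f1(w, f1(f1(w, v), f1(w, u)))), f1(f1(f1(f1(w, u), v), f1(w, u)), f1(f1(v, w), f1(v, u)))), f1(f1(f1(u, f1(f1(v, v), f1(w, w))), f1(w, f1(f1(u, v), f1(v, u)))), f1(f1(v, f1(u, u)), f1(f1(w, v), f1(u, v))))))) = 1 + max(5, 6) = 7

7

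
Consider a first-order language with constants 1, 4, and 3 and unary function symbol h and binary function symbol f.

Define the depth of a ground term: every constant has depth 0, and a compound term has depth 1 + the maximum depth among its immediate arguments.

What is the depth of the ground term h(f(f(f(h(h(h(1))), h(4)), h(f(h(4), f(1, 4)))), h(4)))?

depth(h(1)) = 1 + depth(1) = 1 + 0 = 1
depth(h(h(1))) = 1 + depth(h(1)) = 1 + 1 = 2
depth(h(h(h(1)))) = 1 + depth(h(h(1))) = 1 + 2 = 3
depth(h(4)) = 1 + depth(4) = 1 + 0 = 1
depth(f(h(h(h(1))), h(4))) = 1 + max(3, 1) = 4
depth(f(1, 4)) = 1 + max(0, 0) = 1
depth(f(h(4), f(1, 4))) = 1 + max(1, 1) = 2
depth(h(f(h(4), f(1, 4)))) = 1 + depth(f(h(4), f(1, 4))) = 1 + 2 = 3
depth(f(f(h(h(h(1))), h(4)), h(f(h(4), f(1, 4))))) = 1 + max(4, 3) = 5
depth(f(f(f(h(h(h(1))), h(4)), h(f(h(4), f(1, 4)))), h(4))) = 1 + max(5, 1) = 6
depth(h(f(f(f(h(h(h(1))), h(4)), h(f(h(4), f(1, 4)))), h(4)))) = 1 + depth(f(f(f(h(h(h(1))), h(4)), h(f(h(4), f(1, 4)))), h(4))) = 1 + 6 = 7

7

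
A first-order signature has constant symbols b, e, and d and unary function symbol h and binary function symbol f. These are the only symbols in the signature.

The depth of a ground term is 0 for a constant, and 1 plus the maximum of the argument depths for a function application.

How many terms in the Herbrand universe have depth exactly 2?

228

If N_k denotes the number of depth-≤k ground terms, the 3 constants give N_0 = 3, and each function symbol of arity r contributes N_{k-1}^r new terms at level k: N_k = 3 + N_{k-1} + N_{k-1}^2.
N_0 = 3
N_1 = 3 + 3 + 3^2 = 15
N_2 = 3 + 15 + 15^2 = 243
Terms of depth exactly 2: N_2 − N_1 = 243 − 15 = 228.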